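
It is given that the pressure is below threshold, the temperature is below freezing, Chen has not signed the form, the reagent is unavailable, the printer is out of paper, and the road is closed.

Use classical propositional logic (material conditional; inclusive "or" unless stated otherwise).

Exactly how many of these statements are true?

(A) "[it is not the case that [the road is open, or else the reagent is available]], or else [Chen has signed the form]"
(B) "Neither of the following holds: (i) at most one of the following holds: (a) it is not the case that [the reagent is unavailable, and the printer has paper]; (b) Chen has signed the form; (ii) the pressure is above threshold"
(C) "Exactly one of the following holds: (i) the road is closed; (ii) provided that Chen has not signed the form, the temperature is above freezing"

2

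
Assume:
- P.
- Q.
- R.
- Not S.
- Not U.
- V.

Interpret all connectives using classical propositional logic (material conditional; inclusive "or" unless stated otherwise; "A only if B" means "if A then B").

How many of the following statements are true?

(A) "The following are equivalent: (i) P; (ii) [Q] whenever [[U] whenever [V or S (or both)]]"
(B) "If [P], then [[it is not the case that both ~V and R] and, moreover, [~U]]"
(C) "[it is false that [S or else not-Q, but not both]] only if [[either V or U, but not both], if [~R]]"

3

(A): Formalization: P <-> (((V | S) -> U) -> Q)

V | S = T | F = T
(V | S) -> U = T -> F = F
((V | S) -> U) -> Q = F -> T = T
P <-> (((V | S) -> U) -> Q) = T <-> T = T
Hence (A) is true.

(B): Parsed as P -> ((~V nand R) & ~U)

~V = ~T = F
~V nand R = F nand T = T
~U = ~F = T
(~V nand R) & ~U = T & T = T
P -> ((~V nand R) & ~U) = T -> T = T
So (B) is true.

(C): This is ~(S xor ~Q) -> (~R -> (V xor U)).

~Q = ~T = F
S xor ~Q = F xor F = F
~(S xor ~Q) = ~F = T
~R = ~T = F
V xor U = T xor F = T
~R -> (V xor U) = F -> T = T
~(S xor ~Q) -> (~R -> (V xor U)) = T -> T = T
Hence (C) is true.

True statements: 3.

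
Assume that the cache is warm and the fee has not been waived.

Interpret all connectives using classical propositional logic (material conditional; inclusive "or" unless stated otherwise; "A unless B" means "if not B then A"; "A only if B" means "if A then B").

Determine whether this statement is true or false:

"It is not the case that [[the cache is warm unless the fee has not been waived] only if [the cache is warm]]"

false

Let P = "the cache is warm" (True), Q = "the fee has been waived" (False).
Formalization: not ((P or not Q) -> P)

not Q = not False = True
P or not Q = True or True = True
(P or not Q) -> P = True -> True = True
not ((P or not Q) -> P) = not True = False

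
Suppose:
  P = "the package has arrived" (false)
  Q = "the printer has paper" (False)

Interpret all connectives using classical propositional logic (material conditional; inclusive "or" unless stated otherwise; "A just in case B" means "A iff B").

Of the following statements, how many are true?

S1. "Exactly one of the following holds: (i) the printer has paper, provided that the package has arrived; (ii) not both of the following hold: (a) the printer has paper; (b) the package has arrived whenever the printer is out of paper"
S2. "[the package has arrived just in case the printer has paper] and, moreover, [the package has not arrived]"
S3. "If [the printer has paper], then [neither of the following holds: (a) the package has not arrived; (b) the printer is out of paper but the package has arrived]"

S1: In symbols: (P -> Q) xor (Q nand (not Q -> P))

P -> Q = False -> False = True
not Q = not False = True
not Q -> P = True -> False = False
Q nand (not Q -> P) = False nand False = True
(P -> Q) xor (Q nand (not Q -> P)) = True xor True = False
Hence S1 is false.

S2: Formalization: (P iff Q) and not P

P iff Q = False iff False = True
not P = not False = True
(P iff Q) and not P = True and True = True
Thus S2 is true.

S3: Parsed as Q -> (not P nor (not Q and P))

not P = not False = True
not Q = not False = True
not Q and P = True and False = False
not P nor (not Q and P) = True nor False = False
Q -> (not P nor (not Q and P)) = False -> False = True
So S3 is true.

Count: 2.

2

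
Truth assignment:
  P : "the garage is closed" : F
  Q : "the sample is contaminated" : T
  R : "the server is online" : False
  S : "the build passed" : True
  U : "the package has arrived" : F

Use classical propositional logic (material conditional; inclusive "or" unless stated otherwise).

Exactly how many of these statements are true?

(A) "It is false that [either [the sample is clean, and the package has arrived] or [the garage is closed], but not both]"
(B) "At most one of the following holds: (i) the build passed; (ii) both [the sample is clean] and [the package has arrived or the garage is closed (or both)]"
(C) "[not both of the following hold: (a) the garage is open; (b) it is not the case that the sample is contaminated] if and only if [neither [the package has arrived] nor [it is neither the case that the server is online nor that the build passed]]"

(A): This is not ((not Q and U) xor P).

not Q = not True = False
not Q and U = False and False = False
(not Q and U) xor P = False xor False = False
not ((not Q and U) xor P) = not False = True
So (A) is true.

(B): This is S nand (not Q and (U or P)).

not Q = not True = False
U or P = False or False = False
not Q and (U or P) = False and False = False
S nand (not Q and (U or P)) = True nand False = True
Hence (B) is true.

(C): In symbols: (not P nand not Q) iff (U nor (R nor S))

not P = not False = True
not Q = not True = False
not P nand not Q = True nand False = True
R nor S = False nor True = False
U nor (R nor S) = False nor False = True
(not P nand not Q) iff (U nor (R nor S)) = True iff True = True
Hence (C) is true.

3 of the 3 statements are true ((A), (B), (C)).

3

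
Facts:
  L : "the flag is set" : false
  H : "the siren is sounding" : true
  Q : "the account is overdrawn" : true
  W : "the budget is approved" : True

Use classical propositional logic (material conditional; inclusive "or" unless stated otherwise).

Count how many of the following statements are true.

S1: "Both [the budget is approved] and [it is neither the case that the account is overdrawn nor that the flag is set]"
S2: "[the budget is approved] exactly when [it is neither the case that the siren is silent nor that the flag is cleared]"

0

S1: In symbols: W and (Q nor L)

Q nor L = True nor False = False
W and (Q nor L) = True and False = False
So S1 is false.

S2: Formalization: W iff (not H nor not L)

not H = not True = False
not L = not False = True
not H nor not L = False nor True = False
W iff (not H nor not L) = True iff False = False
Hence S2 is false.

Count: 0.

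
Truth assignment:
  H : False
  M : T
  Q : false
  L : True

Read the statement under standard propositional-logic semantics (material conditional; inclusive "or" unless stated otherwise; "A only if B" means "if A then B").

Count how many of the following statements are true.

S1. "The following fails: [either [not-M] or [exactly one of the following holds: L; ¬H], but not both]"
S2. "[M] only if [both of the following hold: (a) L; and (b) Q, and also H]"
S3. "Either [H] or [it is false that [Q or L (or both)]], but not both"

S1: Formalization: ¬(¬M ⊕ (L ⊕ ¬H))

¬M = ¬T = F
¬H = ¬F = T
L ⊕ ¬H = T ⊕ T = F
¬M ⊕ (L ⊕ ¬H) = F ⊕ F = F
¬(¬M ⊕ (L ⊕ ¬H)) = ¬F = T
Thus S1 is true.

S2: In symbols: M → (L ∧ (Q ∧ H))

Q ∧ H = F ∧ F = F
L ∧ (Q ∧ H) = T ∧ F = F
M → (L ∧ (Q ∧ H)) = T → F = F
Hence S2 is false.

S3: In symbols: H ⊕ ¬(Q ∨ L)

Q ∨ L = F ∨ T = T
¬(Q ∨ L) = ¬T = F
H ⊕ ¬(Q ∨ L) = F ⊕ F = F
Thus S3 is false.

Count: 1.

1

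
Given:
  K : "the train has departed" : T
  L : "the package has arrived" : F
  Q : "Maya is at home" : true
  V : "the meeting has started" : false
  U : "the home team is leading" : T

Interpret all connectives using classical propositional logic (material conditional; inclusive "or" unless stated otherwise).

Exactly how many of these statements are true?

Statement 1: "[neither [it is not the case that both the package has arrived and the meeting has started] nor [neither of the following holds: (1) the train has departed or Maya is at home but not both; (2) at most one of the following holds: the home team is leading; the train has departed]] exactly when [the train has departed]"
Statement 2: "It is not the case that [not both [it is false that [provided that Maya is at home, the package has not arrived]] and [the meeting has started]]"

Statement 1: Parsed as ((L ↑ V) ↓ ((K ⊕ Q) ↓ (U ↑ K))) ↔ K

L ↑ V = F ↑ F = T
K ⊕ Q = T ⊕ T = F
U ↑ K = T ↑ T = F
(K ⊕ Q) ↓ (U ↑ K) = F ↓ F = T
(L ↑ V) ↓ ((K ⊕ Q) ↓ (U ↑ K)) = T ↓ T = F
((L ↑ V) ↓ ((K ⊕ Q) ↓ (U ↑ K))) ↔ K = F ↔ T = F
Hence Statement 1 is false.

Statement 2: This is ¬(¬(Q → ¬L) ↑ V).

¬L = ¬F = T
Q → ¬L = T → T = T
¬(Q → ¬L) = ¬T = F
¬(Q → ¬L) ↑ V = F ↑ F = T
¬(¬(Q → ¬L) ↑ V) = ¬T = F
Thus Statement 2 is false.

True statements: 0 (none).

0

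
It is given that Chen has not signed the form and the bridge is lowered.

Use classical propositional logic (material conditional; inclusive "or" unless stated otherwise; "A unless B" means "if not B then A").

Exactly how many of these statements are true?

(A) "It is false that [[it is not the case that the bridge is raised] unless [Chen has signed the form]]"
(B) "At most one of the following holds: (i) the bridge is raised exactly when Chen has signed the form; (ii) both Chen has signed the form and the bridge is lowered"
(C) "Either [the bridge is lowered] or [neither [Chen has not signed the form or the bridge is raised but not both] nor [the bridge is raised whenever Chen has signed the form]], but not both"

Let Q = "the bridge is raised" (F), P = "Chen has signed the form" (F).

(A): Formalization: ¬(¬Q ∨ P)

¬Q = ¬F = T
¬Q ∨ P = T ∨ F = T
¬(¬Q ∨ P) = ¬T = F
So (A) is false.

(B): In symbols: (Q ↔ P) ↑ (P ∧ ¬Q)

Q ↔ P = F ↔ F = T
¬Q = ¬F = T
P ∧ ¬Q = F ∧ T = F
(Q ↔ P) ↑ (P ∧ ¬Q) = T ↑ F = T
Thus (B) is true.

(C): Parsed as ¬Q ⊕ ((¬P ⊕ Q) ↓ (P → Q))

¬Q = ¬F = T
¬P = ¬F = T
¬P ⊕ Q = T ⊕ F = T
P → Q = F → F = T
(¬P ⊕ Q) ↓ (P → Q) = T ↓ T = F
¬Q ⊕ ((¬P ⊕ Q) ↓ (P → Q)) = T ⊕ F = T
Hence (C) is true.

Count: 2.

2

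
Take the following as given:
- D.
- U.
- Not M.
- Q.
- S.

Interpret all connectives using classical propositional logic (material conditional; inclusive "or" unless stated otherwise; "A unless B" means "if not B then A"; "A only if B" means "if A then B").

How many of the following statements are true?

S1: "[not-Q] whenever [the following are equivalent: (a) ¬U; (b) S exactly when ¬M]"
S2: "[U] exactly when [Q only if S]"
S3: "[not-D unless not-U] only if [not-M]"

3

S1: This is (not U iff (S iff not M)) -> not Q.

not U = not True = False
not M = not False = True
S iff not M = True iff True = True
not U iff (S iff not M) = False iff True = False
not Q = not True = False
(not U iff (S iff not M)) -> not Q = False -> False = True
Hence S1 is true.

S2: In symbols: U iff (Q -> S)

Q -> S = True -> True = True
U iff (Q -> S) = True iff True = True
So S2 is true.

S3: Parsed as (not D or not U) -> not M

not D = not True = False
not U = not True = False
not D or not U = False or False = False
not M = not False = True
(not D or not U) -> not M = False -> True = True
So S3 is true.

Count: 3.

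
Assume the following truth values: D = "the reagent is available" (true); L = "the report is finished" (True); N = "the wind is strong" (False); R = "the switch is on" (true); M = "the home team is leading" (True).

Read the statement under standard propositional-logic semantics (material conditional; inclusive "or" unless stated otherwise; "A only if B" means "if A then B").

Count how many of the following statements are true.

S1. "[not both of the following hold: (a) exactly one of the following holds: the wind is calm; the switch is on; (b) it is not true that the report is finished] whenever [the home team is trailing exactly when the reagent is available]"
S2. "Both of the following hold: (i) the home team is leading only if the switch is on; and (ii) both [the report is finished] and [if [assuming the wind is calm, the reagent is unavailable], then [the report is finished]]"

2

S1: Formalization: (not M iff D) -> ((not N xor R) nand not L)

not M = not True = False
not M iff D = False iff True = False
not N = not False = True
not N xor R = True xor True = False
not L = not True = False
(not N xor R) nand not L = False nand False = True
(not M iff D) -> ((not N xor R) nand not L) = False -> True = True
Thus S1 is true.

S2: Formalization: (M -> R) and (L and ((not N -> not D) -> L))

M -> R = True -> True = True
not N = not False = True
not D = not True = False
not N -> not D = True -> False = False
(not N -> not D) -> L = False -> True = True
L and ((not N -> not D) -> L) = True and True = True
(M -> R) and (L and ((not N -> not D) -> L)) = True and True = True
Thus S2 is true.

Count: 2.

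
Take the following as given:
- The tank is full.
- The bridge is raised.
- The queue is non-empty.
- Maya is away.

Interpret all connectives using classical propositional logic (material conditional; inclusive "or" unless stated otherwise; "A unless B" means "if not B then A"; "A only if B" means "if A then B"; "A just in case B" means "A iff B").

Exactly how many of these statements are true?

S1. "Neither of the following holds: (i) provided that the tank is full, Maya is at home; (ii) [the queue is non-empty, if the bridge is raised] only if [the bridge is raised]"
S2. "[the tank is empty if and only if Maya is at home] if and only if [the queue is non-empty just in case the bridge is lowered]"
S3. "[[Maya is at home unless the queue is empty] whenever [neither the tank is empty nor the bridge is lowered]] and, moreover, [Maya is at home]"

0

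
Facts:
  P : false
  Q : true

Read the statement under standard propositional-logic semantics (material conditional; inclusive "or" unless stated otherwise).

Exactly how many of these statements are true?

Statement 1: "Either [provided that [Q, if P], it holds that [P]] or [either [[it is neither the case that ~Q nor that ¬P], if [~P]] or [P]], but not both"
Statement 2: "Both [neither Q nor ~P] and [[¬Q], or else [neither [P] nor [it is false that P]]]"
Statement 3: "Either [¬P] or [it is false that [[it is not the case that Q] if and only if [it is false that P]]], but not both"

Statement 1: In symbols: ((P -> Q) -> P) xor ((not P -> (not Q nor not P)) or P)

P -> Q = False -> True = True
(P -> Q) -> P = True -> False = False
not P = not False = True
not Q = not True = False
not P = not False = True
not Q nor not P = False nor True = False
not P -> (not Q nor not P) = True -> False = False
(not P -> (not Q nor not P)) or P = False or False = False
((P -> Q) -> P) xor ((not P -> (not Q nor not P)) or P) = False xor False = False
So Statement 1 is false.

Statement 2: This is (Q nor not P) and (not Q or (P nor not P)).

not P = not False = True
Q nor not P = True nor True = False
not Q = not True = False
not P = not False = True
P nor not P = False nor True = False
not Q or (P nor not P) = False or False = False
(Q nor not P) and (not Q or (P nor not P)) = False and False = False
Thus Statement 2 is false.

Statement 3: In symbols: not P xor not (not Q iff not P)

not P = not False = True
not Q = not True = False
not P = not False = True
not Q iff not P = False iff True = False
not (not Q iff not P) = not False = True
not P xor not (not Q iff not P) = True xor True = False
So Statement 3 is false.

True statements: 0 (none).

0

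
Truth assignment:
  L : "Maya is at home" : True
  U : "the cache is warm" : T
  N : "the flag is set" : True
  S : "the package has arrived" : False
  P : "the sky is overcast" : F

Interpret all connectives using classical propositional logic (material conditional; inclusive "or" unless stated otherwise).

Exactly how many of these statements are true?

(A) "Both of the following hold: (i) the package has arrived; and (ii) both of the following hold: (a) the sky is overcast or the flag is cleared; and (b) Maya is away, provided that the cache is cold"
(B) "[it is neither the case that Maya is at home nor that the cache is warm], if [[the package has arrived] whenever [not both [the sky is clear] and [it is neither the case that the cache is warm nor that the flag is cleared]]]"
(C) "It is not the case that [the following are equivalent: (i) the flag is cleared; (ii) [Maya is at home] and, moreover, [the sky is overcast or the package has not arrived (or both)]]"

(A): Formalization: S ∧ ((P ∨ ¬N) ∧ (¬U → ¬L))

¬N = ¬T = F
P ∨ ¬N = F ∨ F = F
¬U = ¬T = F
¬L = ¬T = F
¬U → ¬L = F → F = T
(P ∨ ¬N) ∧ (¬U → ¬L) = F ∧ T = F
S ∧ ((P ∨ ¬N) ∧ (¬U → ¬L)) = F ∧ F = F
Thus (A) is false.

(B): In symbols: ((¬P ↑ (U ↓ ¬N)) → S) → (L ↓ U)

¬P = ¬F = T
¬N = ¬T = F
U ↓ ¬N = T ↓ F = F
¬P ↑ (U ↓ ¬N) = T ↑ F = T
(¬P ↑ (U ↓ ¬N)) → S = T → F = F
L ↓ U = T ↓ T = F
((¬P ↑ (U ↓ ¬N)) → S) → (L ↓ U) = F → F = T
So (B) is true.

(C): In symbols: ¬(¬N ↔ (L ∧ (P ∨ ¬S)))

¬N = ¬T = F
¬S = ¬F = T
P ∨ ¬S = F ∨ T = T
L ∧ (P ∨ ¬S) = T ∧ T = T
¬N ↔ (L ∧ (P ∨ ¬S)) = F ↔ T = F
¬(¬N ↔ (L ∧ (P ∨ ¬S))) = ¬F = T
Thus (C) is true.

True statements: 2.

2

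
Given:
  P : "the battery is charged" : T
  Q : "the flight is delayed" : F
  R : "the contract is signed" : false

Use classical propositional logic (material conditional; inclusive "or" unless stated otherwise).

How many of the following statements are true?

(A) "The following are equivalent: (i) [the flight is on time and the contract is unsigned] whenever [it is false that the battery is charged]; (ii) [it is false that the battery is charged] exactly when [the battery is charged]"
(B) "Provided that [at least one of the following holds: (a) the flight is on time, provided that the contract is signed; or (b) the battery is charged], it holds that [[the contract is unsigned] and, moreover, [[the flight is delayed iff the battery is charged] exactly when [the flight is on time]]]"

(A): This is (not P -> (not Q and not R)) iff (not P iff P).

not P = not True = False
not Q = not False = True
not R = not False = True
not Q and not R = True and True = True
not P -> (not Q and not R) = False -> True = True
not P = not True = False
not P iff P = False iff True = False
(not P -> (not Q and not R)) iff (not P iff P) = True iff False = False
So (A) is false.

(B): This is ((R -> not Q) or P) -> (not R and ((Q iff P) iff not Q)).

not Q = not False = True
R -> not Q = False -> True = True
(R -> not Q) or P = True or True = True
not R = not False = True
Q iff P = False iff True = False
not Q = not False = True
(Q iff P) iff not Q = False iff True = False
not R and ((Q iff P) iff not Q) = True and False = False
((R -> not Q) or P) -> (not R and ((Q iff P) iff not Q)) = True -> False = False
So (B) is false.

0 of the 2 statements are true (none).

0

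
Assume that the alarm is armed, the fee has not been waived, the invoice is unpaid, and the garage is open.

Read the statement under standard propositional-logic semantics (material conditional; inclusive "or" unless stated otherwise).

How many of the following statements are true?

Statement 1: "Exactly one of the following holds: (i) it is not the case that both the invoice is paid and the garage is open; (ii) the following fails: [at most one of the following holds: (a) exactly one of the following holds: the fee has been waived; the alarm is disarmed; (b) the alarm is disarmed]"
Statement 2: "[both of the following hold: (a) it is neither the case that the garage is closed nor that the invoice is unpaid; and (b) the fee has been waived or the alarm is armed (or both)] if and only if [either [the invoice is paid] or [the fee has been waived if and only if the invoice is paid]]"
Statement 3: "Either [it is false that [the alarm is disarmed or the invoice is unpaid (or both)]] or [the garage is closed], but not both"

1

Let R = "the invoice is paid" (False), S = "the garage is closed" (False), Q = "the fee has been waived" (False), P = "the alarm is armed" (True).

Statement 1: This is (R nand not S) xor not ((Q xor not P) nand not P).

not S = not False = True
R nand not S = False nand True = True
not P = not True = False
Q xor not P = False xor False = False
not P = not True = False
(Q xor not P) nand not P = False nand False = True
not ((Q xor not P) nand not P) = not True = False
(R nand not S) xor not ((Q xor not P) nand not P) = True xor False = True
So Statement 1 is true.

Statement 2: This is ((S nor not R) and (Q or P)) iff (R or (Q iff R)).

not R = not False = True
S nor not R = False nor True = False
Q or P = False or True = True
(S nor not R) and (Q or P) = False and True = False
Q iff R = False iff False = True
R or (Q iff R) = False or True = True
((S nor not R) and (Q or P)) iff (R or (Q iff R)) = False iff True = False
So Statement 2 is false.

Statement 3: In symbols: not (not P or not R) xor S

not P = not True = False
not R = not False = True
not P or not R = False or True = True
not (not P or not R) = not True = False
not (not P or not R) xor S = False xor False = False
So Statement 3 is false.

1 of the 3 statements is true (Statement 1).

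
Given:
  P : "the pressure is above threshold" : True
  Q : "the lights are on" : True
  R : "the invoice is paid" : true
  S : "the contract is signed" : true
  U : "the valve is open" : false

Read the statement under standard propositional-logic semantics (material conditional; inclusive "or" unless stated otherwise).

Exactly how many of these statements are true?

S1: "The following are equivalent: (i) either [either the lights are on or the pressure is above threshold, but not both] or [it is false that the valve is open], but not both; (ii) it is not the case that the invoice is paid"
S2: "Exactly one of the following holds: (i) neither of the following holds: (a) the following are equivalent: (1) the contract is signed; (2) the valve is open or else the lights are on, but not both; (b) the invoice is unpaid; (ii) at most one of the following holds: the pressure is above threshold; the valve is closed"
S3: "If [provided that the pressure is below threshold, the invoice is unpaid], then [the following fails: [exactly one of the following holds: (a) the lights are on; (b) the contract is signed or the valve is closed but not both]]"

0

S1: Formalization: ((Q xor P) xor ~U) <-> ~R

Q xor P = T xor T = F
~U = ~F = T
(Q xor P) xor ~U = F xor T = T
~R = ~T = F
((Q xor P) xor ~U) <-> ~R = T <-> F = F
Hence S1 is false.

S2: Parsed as ((S <-> (U xor Q)) nor ~R) xor (P nand ~U)

U xor Q = F xor T = T
S <-> (U xor Q) = T <-> T = T
~R = ~T = F
(S <-> (U xor Q)) nor ~R = T nor F = F
~U = ~F = T
P nand ~U = T nand T = F
((S <-> (U xor Q)) nor ~R) xor (P nand ~U) = F xor F = F
Hence S2 is false.

S3: In symbols: (~P -> ~R) -> ~(Q xor (S xor ~U))

~P = ~T = F
~R = ~T = F
~P -> ~R = F -> F = T
~U = ~F = T
S xor ~U = T xor T = F
Q xor (S xor ~U) = T xor F = T
~(Q xor (S xor ~U)) = ~T = F
(~P -> ~R) -> ~(Q xor (S xor ~U)) = T -> F = F
Thus S3 is false.

Count: 0.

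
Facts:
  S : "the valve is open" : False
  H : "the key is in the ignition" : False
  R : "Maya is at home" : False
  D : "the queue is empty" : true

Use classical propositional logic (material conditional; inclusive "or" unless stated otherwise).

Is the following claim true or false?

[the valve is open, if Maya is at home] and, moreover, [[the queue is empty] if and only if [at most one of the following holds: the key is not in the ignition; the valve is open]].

True

Parsed as (R -> S) and (D iff (not H nand S))

R -> S = False -> False = True
not H = not False = True
not H nand S = True nand False = True
D iff (not H nand S) = True iff True = True
(R -> S) and (D iff (not H nand S)) = True and True = True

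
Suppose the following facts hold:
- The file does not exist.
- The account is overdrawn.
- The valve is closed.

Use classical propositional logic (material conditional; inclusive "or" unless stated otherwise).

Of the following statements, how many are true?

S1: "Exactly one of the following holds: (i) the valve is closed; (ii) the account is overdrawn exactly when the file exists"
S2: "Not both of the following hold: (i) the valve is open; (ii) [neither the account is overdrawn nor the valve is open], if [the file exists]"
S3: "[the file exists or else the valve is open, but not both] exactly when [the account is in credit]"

3

Let M = "the valve is open" (F), W = "the account is overdrawn" (T), L = "the file exists" (F).

S1: Formalization: ~M xor (W <-> L)

~M = ~F = T
W <-> L = T <-> F = F
~M xor (W <-> L) = T xor F = T
So S1 is true.

S2: Parsed as M nand (L -> (W nor M))

W nor M = T nor F = F
L -> (W nor M) = F -> F = T
M nand (L -> (W nor M)) = F nand T = T
Hence S2 is true.

S3: Parsed as (L xor M) <-> ~W

L xor M = F xor F = F
~W = ~T = F
(L xor M) <-> ~W = F <-> F = T
So S3 is true.

Count: 3.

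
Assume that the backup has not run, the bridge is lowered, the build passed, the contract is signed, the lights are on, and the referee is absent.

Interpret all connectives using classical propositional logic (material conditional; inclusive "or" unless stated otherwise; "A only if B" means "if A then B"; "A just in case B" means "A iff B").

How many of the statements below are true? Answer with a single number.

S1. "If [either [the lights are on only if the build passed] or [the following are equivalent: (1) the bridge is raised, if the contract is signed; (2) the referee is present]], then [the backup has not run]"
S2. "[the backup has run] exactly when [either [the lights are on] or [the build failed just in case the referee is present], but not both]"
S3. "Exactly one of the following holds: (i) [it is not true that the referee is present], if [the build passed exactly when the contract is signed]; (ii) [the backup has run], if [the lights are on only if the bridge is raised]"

2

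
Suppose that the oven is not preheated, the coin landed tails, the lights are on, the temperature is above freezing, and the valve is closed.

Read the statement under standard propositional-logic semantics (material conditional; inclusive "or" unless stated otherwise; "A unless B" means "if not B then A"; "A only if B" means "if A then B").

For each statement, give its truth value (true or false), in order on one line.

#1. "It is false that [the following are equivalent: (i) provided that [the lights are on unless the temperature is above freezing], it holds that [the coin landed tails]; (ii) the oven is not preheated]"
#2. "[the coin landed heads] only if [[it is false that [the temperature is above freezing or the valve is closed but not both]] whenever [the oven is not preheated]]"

Let R = "the lights are on" (True), S = "the temperature is below freezing" (False), Q = "the coin landed heads" (False), P = "the oven is preheated" (False), U = "the valve is open" (False).

#1: Formalization: not (((R or not S) -> not Q) iff not P)

not S = not False = True
R or not S = True or True = True
not Q = not False = True
(R or not S) -> not Q = True -> True = True
not P = not False = True
((R or not S) -> not Q) iff not P = True iff True = True
not (((R or not S) -> not Q) iff not P) = not True = False
Hence #1 is false.

#2: In symbols: Q -> (not P -> not (not S xor not U))

not P = not False = True
not S = not False = True
not U = not False = True
not S xor not U = True xor True = False
not (not S xor not U) = not False = True
not P -> not (not S xor not U) = True -> True = True
Q -> (not P -> not (not S xor not U)) = False -> True = True
Hence #2 is true.

#1 F; #2 T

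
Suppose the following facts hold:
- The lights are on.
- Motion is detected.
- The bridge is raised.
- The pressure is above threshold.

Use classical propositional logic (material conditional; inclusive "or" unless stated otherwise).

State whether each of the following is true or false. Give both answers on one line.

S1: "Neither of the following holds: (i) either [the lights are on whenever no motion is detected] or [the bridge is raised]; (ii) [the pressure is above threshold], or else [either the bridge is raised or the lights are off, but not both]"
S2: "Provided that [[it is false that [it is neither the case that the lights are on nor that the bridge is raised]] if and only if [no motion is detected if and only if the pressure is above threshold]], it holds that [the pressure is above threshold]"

S1 False; S2 True

Let P = "motion is detected" (T), R = "the lights are on" (T), W = "the bridge is raised" (T), L = "the pressure is above threshold" (T).

S1: Parsed as ((¬P → R) ∨ W) ↓ (L ∨ (W ⊕ ¬R))

¬P = ¬T = F
¬P → R = F → T = T
(¬P → R) ∨ W = T ∨ T = T
¬R = ¬T = F
W ⊕ ¬R = T ⊕ F = T
L ∨ (W ⊕ ¬R) = T ∨ T = T
((¬P → R) ∨ W) ↓ (L ∨ (W ⊕ ¬R)) = T ↓ T = F
Thus S1 is false.

S2: Formalization: (¬(R ↓ W) ↔ (¬P ↔ L)) → L

R ↓ W = T ↓ T = F
¬(R ↓ W) = ¬F = T
¬P = ¬T = F
¬P ↔ L = F ↔ T = F
¬(R ↓ W) ↔ (¬P ↔ L) = T ↔ F = F
(¬(R ↓ W) ↔ (¬P ↔ L)) → L = F → T = T
So S2 is true.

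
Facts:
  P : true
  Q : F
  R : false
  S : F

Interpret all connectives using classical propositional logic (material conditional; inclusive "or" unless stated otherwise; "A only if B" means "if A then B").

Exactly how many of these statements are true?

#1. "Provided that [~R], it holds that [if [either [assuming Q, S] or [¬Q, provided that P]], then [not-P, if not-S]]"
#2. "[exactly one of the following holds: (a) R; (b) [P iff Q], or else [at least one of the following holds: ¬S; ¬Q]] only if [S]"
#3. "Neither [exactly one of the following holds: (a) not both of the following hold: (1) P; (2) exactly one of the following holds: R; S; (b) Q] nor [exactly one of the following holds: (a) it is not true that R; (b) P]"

#1: This is not R -> (((Q -> S) or (P -> not Q)) -> (not S -> not P)).

not R = not False = True
Q -> S = False -> False = True
not Q = not False = True
P -> not Q = True -> True = True
(Q -> S) or (P -> not Q) = True or True = True
not S = not False = True
not P = not True = False
not S -> not P = True -> False = False
((Q -> S) or (P -> not Q)) -> (not S -> not P) = True -> False = False
not R -> (((Q -> S) or (P -> not Q)) -> (not S -> not P)) = True -> False = False
So #1 is false.

#2: This is (R xor ((P iff Q) or (not S or not Q))) -> S.

P iff Q = True iff False = False
not S = not False = True
not Q = not False = True
not S or not Q = True or True = True
(P iff Q) or (not S or not Q) = False or True = True
R xor ((P iff Q) or (not S or not Q)) = False xor True = True
(R xor ((P iff Q) or (not S or not Q))) -> S = True -> False = False
Thus #2 is false.

#3: This is ((P nand (R xor S)) xor Q) nor (not R xor P).

R xor S = False xor False = False
P nand (R xor S) = True nand False = True
(P nand (R xor S)) xor Q = True xor False = True
not R = not False = True
not R xor P = True xor True = False
((P nand (R xor S)) xor Q) nor (not R xor P) = True nor False = False
Thus #3 is false.

0 of the 3 statements are true (none).

0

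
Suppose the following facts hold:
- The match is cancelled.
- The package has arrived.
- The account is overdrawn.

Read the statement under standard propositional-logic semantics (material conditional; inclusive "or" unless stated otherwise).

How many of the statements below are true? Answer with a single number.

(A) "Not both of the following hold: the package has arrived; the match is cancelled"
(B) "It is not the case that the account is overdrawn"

0

Let Q = "the package has arrived" (T), P = "the match is cancelled" (T), R = "the account is overdrawn" (T).

(A): This is Q nand P.

Q nand P = T nand T = F
Hence (A) is false.

(B): Parsed as ~R

~R = ~T = F
So (B) is false.

0 of the 2 statements are true (none).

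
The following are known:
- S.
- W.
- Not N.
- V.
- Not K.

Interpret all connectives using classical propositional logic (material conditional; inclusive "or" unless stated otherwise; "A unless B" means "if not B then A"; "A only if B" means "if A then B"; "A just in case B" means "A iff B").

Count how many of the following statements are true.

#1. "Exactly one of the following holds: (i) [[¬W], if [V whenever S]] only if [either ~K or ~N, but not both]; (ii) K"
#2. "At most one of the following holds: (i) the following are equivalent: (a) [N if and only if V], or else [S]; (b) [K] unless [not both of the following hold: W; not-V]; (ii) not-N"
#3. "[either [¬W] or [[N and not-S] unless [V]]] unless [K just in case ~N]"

2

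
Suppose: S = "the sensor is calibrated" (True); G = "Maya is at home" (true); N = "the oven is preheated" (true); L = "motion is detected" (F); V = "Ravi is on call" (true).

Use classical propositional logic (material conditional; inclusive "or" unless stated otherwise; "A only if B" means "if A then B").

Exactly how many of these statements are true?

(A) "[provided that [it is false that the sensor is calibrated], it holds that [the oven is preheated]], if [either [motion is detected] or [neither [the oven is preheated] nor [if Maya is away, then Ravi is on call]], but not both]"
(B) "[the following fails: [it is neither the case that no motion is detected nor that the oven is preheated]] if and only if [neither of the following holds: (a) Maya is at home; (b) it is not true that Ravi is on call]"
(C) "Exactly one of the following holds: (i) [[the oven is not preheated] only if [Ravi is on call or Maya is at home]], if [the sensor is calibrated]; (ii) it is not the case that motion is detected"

(A): This is (L xor (N nor (~G -> V))) -> (~S -> N).

~G = ~T = F
~G -> V = F -> T = T
N nor (~G -> V) = T nor T = F
L xor (N nor (~G -> V)) = F xor F = F
~S = ~T = F
~S -> N = F -> T = T
(L xor (N nor (~G -> V))) -> (~S -> N) = F -> T = T
Thus (A) is true.

(B): This is ~(~L nor N) <-> (G nor ~V).

~L = ~F = T
~L nor N = T nor T = F
~(~L nor N) = ~F = T
~V = ~T = F
G nor ~V = T nor F = F
~(~L nor N) <-> (G nor ~V) = T <-> F = F
Thus (B) is false.

(C): Parsed as (S -> (~N -> (V | G))) xor ~L

~N = ~T = F
V | G = T | T = T
~N -> (V | G) = F -> T = T
S -> (~N -> (V | G)) = T -> T = T
~L = ~F = T
(S -> (~N -> (V | G))) xor ~L = T xor T = F
Thus (C) is false.

1 of the 3 statements is true.

1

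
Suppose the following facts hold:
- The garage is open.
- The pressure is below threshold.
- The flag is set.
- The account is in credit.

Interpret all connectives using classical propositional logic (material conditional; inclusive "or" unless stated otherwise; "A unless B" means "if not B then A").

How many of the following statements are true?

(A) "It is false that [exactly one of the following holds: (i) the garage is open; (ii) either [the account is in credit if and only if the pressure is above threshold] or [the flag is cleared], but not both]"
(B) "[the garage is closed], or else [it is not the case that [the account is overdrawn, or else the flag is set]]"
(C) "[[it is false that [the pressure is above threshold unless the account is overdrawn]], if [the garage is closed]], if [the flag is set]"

1

Let P = "the garage is closed" (False), S = "the account is overdrawn" (False), Q = "the pressure is above threshold" (False), R = "the flag is set" (True).

(A): Formalization: not (not P xor ((not S iff Q) xor not R))

not P = not False = True
not S = not False = True
not S iff Q = True iff False = False
not R = not True = False
(not S iff Q) xor not R = False xor False = False
not P xor ((not S iff Q) xor not R) = True xor False = True
not (not P xor ((not S iff Q) xor not R)) = not True = False
Thus (A) is false.

(B): In symbols: P or not (S or R)

S or R = False or True = True
not (S or R) = not True = False
P or not (S or R) = False or False = False
Thus (B) is false.

(C): This is R -> (P -> not (Q or S)).

Q or S = False or False = False
not (Q or S) = not False = True
P -> not (Q or S) = False -> True = True
R -> (P -> not (Q or S)) = True -> True = True
Thus (C) is true.

1 of the 3 statements is true.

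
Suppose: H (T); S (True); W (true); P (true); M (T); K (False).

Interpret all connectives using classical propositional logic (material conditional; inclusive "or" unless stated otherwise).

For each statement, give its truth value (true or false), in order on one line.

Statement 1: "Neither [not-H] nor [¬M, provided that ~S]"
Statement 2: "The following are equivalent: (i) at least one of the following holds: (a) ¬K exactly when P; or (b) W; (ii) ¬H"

Statement 1 false, Statement 2 false

Statement 1: This is ~H nor (~S -> ~M).

~H = ~T = F
~S = ~T = F
~M = ~T = F
~S -> ~M = F -> F = T
~H nor (~S -> ~M) = F nor T = F
Hence Statement 1 is false.

Statement 2: This is ((~K <-> P) | W) <-> ~H.

~K = ~F = T
~K <-> P = T <-> T = T
(~K <-> P) | W = T | T = T
~H = ~T = F
((~K <-> P) | W) <-> ~H = T <-> F = F
Thus Statement 2 is false.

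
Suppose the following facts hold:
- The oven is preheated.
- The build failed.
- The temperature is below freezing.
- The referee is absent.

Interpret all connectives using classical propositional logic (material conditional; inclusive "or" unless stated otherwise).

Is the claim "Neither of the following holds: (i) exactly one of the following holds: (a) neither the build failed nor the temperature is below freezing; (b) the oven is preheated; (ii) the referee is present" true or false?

False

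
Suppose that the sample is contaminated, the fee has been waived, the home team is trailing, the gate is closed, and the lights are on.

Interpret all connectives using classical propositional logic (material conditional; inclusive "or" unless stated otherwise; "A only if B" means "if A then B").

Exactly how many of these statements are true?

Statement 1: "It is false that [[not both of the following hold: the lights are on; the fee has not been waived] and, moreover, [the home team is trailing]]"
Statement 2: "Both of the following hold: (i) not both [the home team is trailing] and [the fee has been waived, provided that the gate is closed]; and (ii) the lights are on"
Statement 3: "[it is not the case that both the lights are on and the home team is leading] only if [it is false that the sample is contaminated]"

0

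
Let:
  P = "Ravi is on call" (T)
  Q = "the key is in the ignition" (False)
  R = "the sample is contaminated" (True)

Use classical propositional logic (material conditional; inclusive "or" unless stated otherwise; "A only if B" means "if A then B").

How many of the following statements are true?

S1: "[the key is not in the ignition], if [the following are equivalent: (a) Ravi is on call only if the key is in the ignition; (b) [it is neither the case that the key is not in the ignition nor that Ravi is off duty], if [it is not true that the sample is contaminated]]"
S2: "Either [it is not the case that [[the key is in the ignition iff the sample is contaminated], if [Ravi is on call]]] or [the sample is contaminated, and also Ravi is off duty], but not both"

S1: Parsed as ((P -> Q) <-> (~R -> (~Q nor ~P))) -> ~Q

P -> Q = T -> F = F
~R = ~T = F
~Q = ~F = T
~P = ~T = F
~Q nor ~P = T nor F = F
~R -> (~Q nor ~P) = F -> F = T
(P -> Q) <-> (~R -> (~Q nor ~P)) = F <-> T = F
~Q = ~F = T
((P -> Q) <-> (~R -> (~Q nor ~P))) -> ~Q = F -> T = T
Hence S1 is true.

S2: This is ~(P -> (Q <-> R)) xor (R & ~P).

Q <-> R = F <-> T = F
P -> (Q <-> R) = T -> F = F
~(P -> (Q <-> R)) = ~F = T
~P = ~T = F
R & ~P = T & F = F
~(P -> (Q <-> R)) xor (R & ~P) = T xor F = T
So S2 is true.

True statements: 2.

2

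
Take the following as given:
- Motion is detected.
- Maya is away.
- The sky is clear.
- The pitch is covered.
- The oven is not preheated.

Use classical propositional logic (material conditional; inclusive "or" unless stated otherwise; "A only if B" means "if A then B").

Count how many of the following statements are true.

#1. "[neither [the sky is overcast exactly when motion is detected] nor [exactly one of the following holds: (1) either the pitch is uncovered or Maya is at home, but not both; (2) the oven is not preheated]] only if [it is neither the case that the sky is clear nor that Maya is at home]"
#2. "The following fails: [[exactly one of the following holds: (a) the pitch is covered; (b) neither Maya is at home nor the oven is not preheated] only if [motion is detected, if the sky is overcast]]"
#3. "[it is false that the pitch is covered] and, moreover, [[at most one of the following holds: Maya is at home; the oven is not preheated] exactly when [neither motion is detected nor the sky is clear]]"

Let R = "the sky is overcast" (F), P = "motion is detected" (T), S = "the pitch is covered" (T), Q = "Maya is at home" (F), U = "the oven is preheated" (F).

#1: Parsed as ((R <-> P) nor ((~S xor Q) xor ~U)) -> (~R nor Q)

R <-> P = F <-> T = F
~S = ~T = F
~S xor Q = F xor F = F
~U = ~F = T
(~S xor Q) xor ~U = F xor T = T
(R <-> P) nor ((~S xor Q) xor ~U) = F nor T = F
~R = ~F = T
~R nor Q = T nor F = F
((R <-> P) nor ((~S xor Q) xor ~U)) -> (~R nor Q) = F -> F = T
Thus #1 is true.

#2: Parsed as ~((S xor (Q nor ~U)) -> (R -> P))

~U = ~F = T
Q nor ~U = F nor T = F
S xor (Q nor ~U) = T xor F = T
R -> P = F -> T = T
(S xor (Q nor ~U)) -> (R -> P) = T -> T = T
~((S xor (Q nor ~U)) -> (R -> P)) = ~T = F
Hence #2 is false.

#3: This is ~S & ((Q nand ~U) <-> (P nor ~R)).

~S = ~T = F
~U = ~F = T
Q nand ~U = F nand T = T
~R = ~F = T
P nor ~R = T nor T = F
(Q nand ~U) <-> (P nor ~R) = T <-> F = F
~S & ((Q nand ~U) <-> (P nor ~R)) = F & F = F
Thus #3 is false.

True statements: 1.

1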